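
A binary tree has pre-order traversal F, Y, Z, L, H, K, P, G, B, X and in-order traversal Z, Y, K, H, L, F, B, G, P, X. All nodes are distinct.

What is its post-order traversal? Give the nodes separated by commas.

Z, K, H, L, Y, B, G, X, P, F

The first element of pre-order is the root; it splits in-order into left and right subtrees.
Root F: left subtree has 5 nodes {Z, Y, K, H, L}, right has 4 {B, G, P, X}.
  Root Y: left subtree has 1 node {Z}, right has 3 {K, H, L}.
    Root L: left subtree has 2 nodes {K, H}, right has 0 { }.
      Root H: left subtree has 1 node {K}, right has 0 { }.
  Root P: left subtree has 2 nodes {B, G}, right has 1 {X}.
    Root G: left subtree has 1 node {B}, right has 0 { }.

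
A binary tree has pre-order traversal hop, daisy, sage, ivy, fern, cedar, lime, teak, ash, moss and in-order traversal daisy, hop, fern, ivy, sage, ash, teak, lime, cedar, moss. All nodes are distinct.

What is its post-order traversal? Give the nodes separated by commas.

The first element of pre-order is the root; it splits in-order into left and right subtrees.
Root hop: left subtree has 1 node {daisy}, right has 8 {fern, ivy, sage, ash, teak, lime, cedar, moss}.
  Root sage: left subtree has 2 nodes {fern, ivy}, right has 5 {ash, teak, lime, cedar, moss}.
    Root ivy: left subtree has 1 node {fern}, right has 0 { }.
    Root cedar: left subtree has 3 nodes {ash, teak, lime}, right has 1 {moss}.
      Root lime: left subtree has 2 nodes {ash, teak}, right has 0 { }.
        Root teak: left subtree has 1 node {ash}, right has 0 { }.

daisy, fern, ivy, ash, teak, lime, moss, cedar, sage, hop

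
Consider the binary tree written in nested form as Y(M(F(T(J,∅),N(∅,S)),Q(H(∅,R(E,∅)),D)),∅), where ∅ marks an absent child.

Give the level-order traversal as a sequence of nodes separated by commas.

Level-order visits nodes level by level from the root, left to right within each level.
Level 0: Y
Level 1: M
Level 2: F, Q
Level 3: T, N, H, D
Level 4: J, S, R
Level 5: E

Y, M, F, Q, T, N, H, D, J, S, R, E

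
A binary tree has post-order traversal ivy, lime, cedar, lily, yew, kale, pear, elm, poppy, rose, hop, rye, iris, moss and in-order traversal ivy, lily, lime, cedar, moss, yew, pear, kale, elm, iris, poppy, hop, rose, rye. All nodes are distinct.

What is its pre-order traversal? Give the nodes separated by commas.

moss, lily, ivy, cedar, lime, iris, elm, pear, yew, kale, rye, hop, poppy, rose

The last element of post-order is the root; it splits in-order into left and right subtrees.
Root moss: left subtree has 4 nodes {ivy, lily, lime, cedar}, right has 9 {yew, pear, kale, elm, iris, poppy, hop, rose, rye}.
  Root lily: left subtree has 1 node {ivy}, right has 2 {lime, cedar}.
    Root cedar: left subtree has 1 node {lime}, right has 0 { }.
  Root iris: left subtree has 4 nodes {yew, pear, kale, elm}, right has 4 {poppy, hop, rose, rye}.
    Root elm: left subtree has 3 nodes {yew, pear, kale}, right has 0 { }.
      Root pear: left subtree has 1 node {yew}, right has 1 {kale}.
    Root rye: left subtree has 3 nodes {poppy, hop, rose}, right has 0 { }.
      Root hop: left subtree has 1 node {poppy}, right has 1 {rose}.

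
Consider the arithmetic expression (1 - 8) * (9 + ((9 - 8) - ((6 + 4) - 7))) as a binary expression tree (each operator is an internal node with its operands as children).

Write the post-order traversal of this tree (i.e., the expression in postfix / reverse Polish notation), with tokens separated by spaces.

Post-order on an expression tree gives postfix notation: for each operator, emit left operand, right operand, then the operator.

1 8 - 9 9 8 - 6 4 + 7 - - + *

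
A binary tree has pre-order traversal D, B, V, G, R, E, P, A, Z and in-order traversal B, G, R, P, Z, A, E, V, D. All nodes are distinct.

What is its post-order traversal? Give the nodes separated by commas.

The first element of pre-order is the root; it splits in-order into left and right subtrees.
Root D: left subtree has 8 nodes {B, G, R, P, Z, A, E, V}, right has 0 { }.
  Root B: left subtree has 0 nodes { }, right has 7 {G, R, P, Z, A, E, V}.
    Root V: left subtree has 6 nodes {G, R, P, Z, A, E}, right has 0 { }.
      Root G: left subtree has 0 nodes { }, right has 5 {R, P, Z, A, E}.
        Root R: left subtree has 0 nodes { }, right has 4 {P, Z, A, E}.
          Root E: left subtree has 3 nodes {P, Z, A}, right has 0 { }.
            Root P: left subtree has 0 nodes { }, right has 2 {Z, A}.
              Root A: left subtree has 1 node {Z}, right has 0 { }.

Z, A, P, E, R, G, V, B, D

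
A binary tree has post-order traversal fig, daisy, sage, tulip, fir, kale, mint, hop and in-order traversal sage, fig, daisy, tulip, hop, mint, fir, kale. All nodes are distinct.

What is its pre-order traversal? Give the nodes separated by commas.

hop, tulip, sage, daisy, fig, mint, kale, fir

The last element of post-order is the root; it splits in-order into left and right subtrees.
Root hop: left subtree has 4 nodes {sage, fig, daisy, tulip}, right has 3 {mint, fir, kale}.
  Root tulip: left subtree has 3 nodes {sage, fig, daisy}, right has 0 { }.
    Root sage: left subtree has 0 nodes { }, right has 2 {fig, daisy}.
      Root daisy: left subtree has 1 node {fig}, right has 0 { }.
  Root mint: left subtree has 0 nodes { }, right has 2 {fir, kale}.
    Root kale: left subtree has 1 node {fir}, right has 0 { }.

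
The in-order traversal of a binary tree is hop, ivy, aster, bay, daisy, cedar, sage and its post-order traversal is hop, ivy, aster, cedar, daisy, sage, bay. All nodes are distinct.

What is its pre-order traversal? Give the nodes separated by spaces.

bay aster ivy hop sage daisy cedar

The last element of post-order is the root; it splits in-order into left and right subtrees.
Root bay: left subtree has 3 nodes {hop, ivy, aster}, right has 3 {daisy, cedar, sage}.
  Root aster: left subtree has 2 nodes {hop, ivy}, right has 0 { }.
    Root ivy: left subtree has 1 node {hop}, right has 0 { }.
  Root sage: left subtree has 2 nodes {daisy, cedar}, right has 0 { }.
    Root daisy: left subtree has 0 nodes { }, right has 1 {cedar}.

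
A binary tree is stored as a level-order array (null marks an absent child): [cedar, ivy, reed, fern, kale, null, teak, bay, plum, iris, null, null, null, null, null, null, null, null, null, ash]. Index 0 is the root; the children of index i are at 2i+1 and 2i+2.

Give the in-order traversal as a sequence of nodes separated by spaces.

In-order visits the left subtree, then the node, then the right subtree.
At cedar: go left to ivy.
  At ivy: go left to fern.
    At fern: go left to bay.
      bay is a leaf — visit bay.
    Visit fern.
    At fern: go right to plum.
      plum is a leaf — visit plum.
  Visit ivy.
  At ivy: go right to kale.
    At kale: go left to iris.
      At iris: go left to ash.
        ash is a leaf — visit ash.
      Visit iris.
      At iris: no right child.
    Visit kale.
    At kale: no right child.
Visit cedar.
At cedar: go right to reed.
  At reed: no left child.
  Visit reed.
  At reed: go right to teak.
    teak is a leaf — visit teak.

bay fern plum ivy ash iris kale cedar reed teak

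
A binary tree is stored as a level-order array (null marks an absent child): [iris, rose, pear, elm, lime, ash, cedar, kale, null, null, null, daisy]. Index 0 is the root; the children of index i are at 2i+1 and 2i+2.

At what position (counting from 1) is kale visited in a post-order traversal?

Post-order visits the left subtree, then the right subtree, then the node.
At iris: go left to rose.
  At rose: go left to elm.
    At elm: go left to kale.
      kale is a leaf — visit kale.
    At elm: no right child.
    Visit elm.
  At rose: go right to lime.
    lime is a leaf — visit lime.
  Visit rose.
At iris: go right to pear.
  At pear: go left to ash.
    At ash: go left to daisy.
      daisy is a leaf — visit daisy.
    At ash: no right child.
    Visit ash.
  At pear: go right to cedar.
    cedar is a leaf — visit cedar.
  Visit pear.
Visit iris.
Full post-order sequence: kale, elm, lime, rose, daisy, ash, cedar, pear, iris.

1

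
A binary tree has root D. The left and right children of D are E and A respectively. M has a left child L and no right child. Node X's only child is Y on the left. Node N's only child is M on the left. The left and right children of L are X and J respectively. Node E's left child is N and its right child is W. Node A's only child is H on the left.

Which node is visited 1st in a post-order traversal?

Post-order visits the left subtree, then the right subtree, then the node.
At D: go left to E.
  At E: go left to N.
    At N: go left to M.
      At M: go left to L.
        At L: go left to X.
          At X: go left to Y.
            Y is a leaf — visit Y.
          At X: no right child.
          Visit X.
        At L: go right to J.
          J is a leaf — visit J.
        Visit L.
      At M: no right child.
      Visit M.
    At N: no right child.
    Visit N.
  At E: go right to W.
    W is a leaf — visit W.
  Visit E.
At D: go right to A.
  At A: go left to H.
    H is a leaf — visit H.
  At A: no right child.
  Visit A.
Visit D.
Full post-order sequence: Y, X, J, L, M, N, W, E, H, A, D.

Y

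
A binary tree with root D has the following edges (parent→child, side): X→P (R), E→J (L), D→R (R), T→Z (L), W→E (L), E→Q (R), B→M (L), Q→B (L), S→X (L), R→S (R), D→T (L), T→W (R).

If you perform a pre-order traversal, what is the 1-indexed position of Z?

Pre-order visits the node, then its left subtree, then its right subtree.
Visit D.
At D: go left to T.
  Visit T.
  At T: go left to Z.
    Z is a leaf — visit Z.
  At T: go right to W.
    Visit W.
    At W: go left to E.
      Visit E.
      At E: go left to J.
        J is a leaf — visit J.
      At E: go right to Q.
        Visit Q.
        At Q: go left to B.
          Visit B.
          At B: go left to M.
            M is a leaf — visit M.
          At B: no right child.
        At Q: no right child.
    At W: no right child.
At D: go right to R.
  Visit R.
  At R: no left child.
  At R: go right to S.
    Visit S.
    At S: go left to X.
      Visit X.
      At X: no left child.
      At X: go right to P.
        P is a leaf — visit P.
    At S: no right child.
Full pre-order sequence: D, T, Z, W, E, J, Q, B, M, R, S, X, P.

3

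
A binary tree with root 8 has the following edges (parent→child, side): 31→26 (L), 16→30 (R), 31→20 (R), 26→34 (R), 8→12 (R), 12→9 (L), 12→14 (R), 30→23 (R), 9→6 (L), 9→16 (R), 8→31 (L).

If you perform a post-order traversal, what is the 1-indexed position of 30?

7

Post-order visits the left subtree, then the right subtree, then the node.
At 8: go left to 31.
  At 31: go left to 26.
    At 26: no left child.
    At 26: go right to 34.
      34 is a leaf — visit 34.
    Visit 26.
  At 31: go right to 20.
    20 is a leaf — visit 20.
  Visit 31.
At 8: go right to 12.
  At 12: go left to 9.
    At 9: go left to 6.
      6 is a leaf — visit 6.
    At 9: go right to 16.
      At 16: no left child.
      At 16: go right to 30.
        At 30: no left child.
        At 30: go right to 23.
          23 is a leaf — visit 23.
        Visit 30.
      Visit 16.
    Visit 9.
  At 12: go right to 14.
    14 is a leaf — visit 14.
  Visit 12.
Visit 8.
Full post-order sequence: 34, 26, 20, 31, 6, 23, 30, 16, 9, 14, 12, 8.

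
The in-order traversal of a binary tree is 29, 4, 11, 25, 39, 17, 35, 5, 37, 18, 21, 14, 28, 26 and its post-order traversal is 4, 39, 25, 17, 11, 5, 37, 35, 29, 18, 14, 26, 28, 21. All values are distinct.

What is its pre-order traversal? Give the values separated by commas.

The last element of post-order is the root; it splits in-order into left and right subtrees.
Root 21: left subtree has 10 nodes {29, 4, 11, 25, 39, 17, 35, 5, 37, 18}, right has 3 {14, 28, 26}.
  Root 18: left subtree has 9 nodes {29, 4, 11, 25, 39, 17, 35, 5, 37}, right has 0 { }.
    Root 29: left subtree has 0 nodes { }, right has 8 {4, 11, 25, 39, 17, 35, 5, 37}.
      Root 35: left subtree has 5 nodes {4, 11, 25, 39, 17}, right has 2 {5, 37}.
        Root 11: left subtree has 1 node {4}, right has 3 {25, 39, 17}.
          Root 17: left subtree has 2 nodes {25, 39}, right has 0 { }.
            Root 25: left subtree has 0 nodes { }, right has 1 {39}.
        Root 37: left subtree has 1 node {5}, right has 0 { }.
  Root 28: left subtree has 1 node {14}, right has 1 {26}.

21, 18, 29, 35, 11, 4, 17, 25, 39, 37, 5, 28, 14, 26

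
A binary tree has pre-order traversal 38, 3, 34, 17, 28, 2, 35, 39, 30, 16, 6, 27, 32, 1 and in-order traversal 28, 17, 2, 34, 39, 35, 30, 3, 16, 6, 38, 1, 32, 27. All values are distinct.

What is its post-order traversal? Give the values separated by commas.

The first element of pre-order is the root; it splits in-order into left and right subtrees.
Root 38: left subtree has 10 nodes {28, 17, 2, 34, 39, 35, 30, 3, 16, 6}, right has 3 {1, 32, 27}.
  Root 3: left subtree has 7 nodes {28, 17, 2, 34, 39, 35, 30}, right has 2 {16, 6}.
    Root 34: left subtree has 3 nodes {28, 17, 2}, right has 3 {39, 35, 30}.
      Root 17: left subtree has 1 node {28}, right has 1 {2}.
      Root 35: left subtree has 1 node {39}, right has 1 {30}.
    Root 16: left subtree has 0 nodes { }, right has 1 {6}.
  Root 27: left subtree has 2 nodes {1, 32}, right has 0 { }.
    Root 32: left subtree has 1 node {1}, right has 0 { }.

28, 2, 17, 39, 30, 35, 34, 6, 16, 3, 1, 32, 27, 38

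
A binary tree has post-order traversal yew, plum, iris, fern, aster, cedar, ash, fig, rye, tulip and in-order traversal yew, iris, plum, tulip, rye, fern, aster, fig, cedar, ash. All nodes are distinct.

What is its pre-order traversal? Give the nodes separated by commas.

The last element of post-order is the root; it splits in-order into left and right subtrees.
Root tulip: left subtree has 3 nodes {yew, iris, plum}, right has 6 {rye, fern, aster, fig, cedar, ash}.
  Root iris: left subtree has 1 node {yew}, right has 1 {plum}.
  Root rye: left subtree has 0 nodes { }, right has 5 {fern, aster, fig, cedar, ash}.
    Root fig: left subtree has 2 nodes {fern, aster}, right has 2 {cedar, ash}.
      Root aster: left subtree has 1 node {fern}, right has 0 { }.
      Root ash: left subtree has 1 node {cedar}, right has 0 { }.

tulip, iris, yew, plum, rye, fig, aster, fern, ash, cedar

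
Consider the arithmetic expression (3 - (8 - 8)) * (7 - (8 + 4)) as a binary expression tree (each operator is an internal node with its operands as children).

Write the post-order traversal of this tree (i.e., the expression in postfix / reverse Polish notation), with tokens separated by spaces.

Post-order on an expression tree gives postfix notation: for each operator, emit left operand, right operand, then the operator.

3 8 8 - - 7 8 4 + - *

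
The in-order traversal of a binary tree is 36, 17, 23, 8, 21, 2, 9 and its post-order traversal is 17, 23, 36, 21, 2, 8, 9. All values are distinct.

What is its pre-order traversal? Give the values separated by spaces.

9 8 36 23 17 2 21

The last element of post-order is the root; it splits in-order into left and right subtrees.
Root 9: left subtree has 6 nodes {36, 17, 23, 8, 21, 2}, right has 0 { }.
  Root 8: left subtree has 3 nodes {36, 17, 23}, right has 2 {21, 2}.
    Root 36: left subtree has 0 nodes { }, right has 2 {17, 23}.
      Root 23: left subtree has 1 node {17}, right has 0 { }.
    Root 2: left subtree has 1 node {21}, right has 0 { }.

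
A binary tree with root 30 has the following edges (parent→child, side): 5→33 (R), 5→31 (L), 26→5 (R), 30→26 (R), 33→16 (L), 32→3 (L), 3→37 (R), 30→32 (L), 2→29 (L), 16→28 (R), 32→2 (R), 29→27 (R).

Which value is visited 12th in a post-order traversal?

26

Post-order visits the left subtree, then the right subtree, then the node.
At 30: go left to 32.
  At 32: go left to 3.
    At 3: no left child.
    At 3: go right to 37.
      37 is a leaf — visit 37.
    Visit 3.
  At 32: go right to 2.
    At 2: go left to 29.
      At 29: no left child.
      At 29: go right to 27.
        27 is a leaf — visit 27.
      Visit 29.
    At 2: no right child.
    Visit 2.
  Visit 32.
At 30: go right to 26.
  At 26: no left child.
  At 26: go right to 5.
    At 5: go left to 31.
      31 is a leaf — visit 31.
    At 5: go right to 33.
      At 33: go left to 16.
        At 16: no left child.
        At 16: go right to 28.
          28 is a leaf — visit 28.
        Visit 16.
      At 33: no right child.
      Visit 33.
    Visit 5.
  Visit 26.
Visit 30.
Full post-order sequence: 37, 3, 27, 29, 2, 32, 31, 28, 16, 33, 5, 26, 30.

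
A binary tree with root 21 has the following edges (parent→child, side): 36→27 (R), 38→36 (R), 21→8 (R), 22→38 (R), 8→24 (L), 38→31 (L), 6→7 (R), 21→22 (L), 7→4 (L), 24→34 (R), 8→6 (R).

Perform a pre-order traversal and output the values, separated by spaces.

21 22 38 31 36 27 8 24 34 6 7 4

Pre-order visits the node, then its left subtree, then its right subtree.
Visit 21.
At 21: go left to 22.
  Visit 22.
  At 22: no left child.
  At 22: go right to 38.
    Visit 38.
    At 38: go left to 31.
      31 is a leaf — visit 31.
    At 38: go right to 36.
      Visit 36.
      At 36: no left child.
      At 36: go right to 27.
        27 is a leaf — visit 27.
At 21: go right to 8.
  Visit 8.
  At 8: go left to 24.
    Visit 24.
    At 24: no left child.
    At 24: go right to 34.
      34 is a leaf — visit 34.
  At 8: go right to 6.
    Visit 6.
    At 6: no left child.
    At 6: go right to 7.
      Visit 7.
      At 7: go left to 4.
        4 is a leaf — visit 4.
      At 7: no right child.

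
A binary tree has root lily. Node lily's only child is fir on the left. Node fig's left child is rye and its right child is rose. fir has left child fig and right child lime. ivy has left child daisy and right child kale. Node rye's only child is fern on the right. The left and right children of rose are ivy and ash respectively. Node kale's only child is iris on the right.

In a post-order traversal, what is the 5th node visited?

Post-order visits the left subtree, then the right subtree, then the node.
At lily: go left to fir.
  At fir: go left to fig.
    At fig: go left to rye.
      At rye: no left child.
      At rye: go right to fern.
        fern is a leaf — visit fern.
      Visit rye.
    At fig: go right to rose.
      At rose: go left to ivy.
        At ivy: go left to daisy.
          daisy is a leaf — visit daisy.
        At ivy: go right to kale.
          At kale: no left child.
          At kale: go right to iris.
            iris is a leaf — visit iris.
          Visit kale.
        Visit ivy.
      At rose: go right to ash.
        ash is a leaf — visit ash.
      Visit rose.
    Visit fig.
  At fir: go right to lime.
    lime is a leaf — visit lime.
  Visit fir.
At lily: no right child.
Visit lily.
Full post-order sequence: fern, rye, daisy, iris, kale, ivy, ash, rose, fig, lime, fir, lily.

kale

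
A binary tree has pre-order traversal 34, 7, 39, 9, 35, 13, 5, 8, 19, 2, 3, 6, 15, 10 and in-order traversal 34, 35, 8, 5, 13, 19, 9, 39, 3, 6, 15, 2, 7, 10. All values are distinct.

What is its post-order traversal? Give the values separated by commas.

The first element of pre-order is the root; it splits in-order into left and right subtrees.
Root 34: left subtree has 0 nodes { }, right has 13 {35, 8, 5, 13, 19, 9, 39, 3, 6, 15, 2, 7, 10}.
  Root 7: left subtree has 11 nodes {35, 8, 5, 13, 19, 9, 39, 3, 6, 15, 2}, right has 1 {10}.
    Root 39: left subtree has 6 nodes {35, 8, 5, 13, 19, 9}, right has 4 {3, 6, 15, 2}.
      Root 9: left subtree has 5 nodes {35, 8, 5, 13, 19}, right has 0 { }.
        Root 35: left subtree has 0 nodes { }, right has 4 {8, 5, 13, 19}.
          Root 13: left subtree has 2 nodes {8, 5}, right has 1 {19}.
            Root 5: left subtree has 1 node {8}, right has 0 { }.
      Root 2: left subtree has 3 nodes {3, 6, 15}, right has 0 { }.
        Root 3: left subtree has 0 nodes { }, right has 2 {6, 15}.
          Root 6: left subtree has 0 nodes { }, right has 1 {15}.

8, 5, 19, 13, 35, 9, 15, 6, 3, 2, 39, 10, 7, 34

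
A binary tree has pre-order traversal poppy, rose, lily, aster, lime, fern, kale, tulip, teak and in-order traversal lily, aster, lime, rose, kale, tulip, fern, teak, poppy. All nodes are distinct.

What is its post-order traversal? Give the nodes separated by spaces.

The first element of pre-order is the root; it splits in-order into left and right subtrees.
Root poppy: left subtree has 8 nodes {lily, aster, lime, rose, kale, tulip, fern, teak}, right has 0 { }.
  Root rose: left subtree has 3 nodes {lily, aster, lime}, right has 4 {kale, tulip, fern, teak}.
    Root lily: left subtree has 0 nodes { }, right has 2 {aster, lime}.
      Root aster: left subtree has 0 nodes { }, right has 1 {lime}.
    Root fern: left subtree has 2 nodes {kale, tulip}, right has 1 {teak}.
      Root kale: left subtree has 0 nodes { }, right has 1 {tulip}.

lime aster lily tulip kale teak fern rose poppy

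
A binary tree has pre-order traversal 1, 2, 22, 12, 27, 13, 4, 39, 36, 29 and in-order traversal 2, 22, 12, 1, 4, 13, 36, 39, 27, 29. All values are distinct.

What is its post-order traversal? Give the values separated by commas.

12, 22, 2, 4, 36, 39, 13, 29, 27, 1

The first element of pre-order is the root; it splits in-order into left and right subtrees.
Root 1: left subtree has 3 nodes {2, 22, 12}, right has 6 {4, 13, 36, 39, 27, 29}.
  Root 2: left subtree has 0 nodes { }, right has 2 {22, 12}.
    Root 22: left subtree has 0 nodes { }, right has 1 {12}.
  Root 27: left subtree has 4 nodes {4, 13, 36, 39}, right has 1 {29}.
    Root 13: left subtree has 1 node {4}, right has 2 {36, 39}.
      Root 39: left subtree has 1 node {36}, right has 0 { }.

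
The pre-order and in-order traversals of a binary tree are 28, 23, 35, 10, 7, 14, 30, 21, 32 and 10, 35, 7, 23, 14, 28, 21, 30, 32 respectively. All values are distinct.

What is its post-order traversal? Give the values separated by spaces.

10 7 35 14 23 21 32 30 28

The first element of pre-order is the root; it splits in-order into left and right subtrees.
Root 28: left subtree has 5 nodes {10, 35, 7, 23, 14}, right has 3 {21, 30, 32}.
  Root 23: left subtree has 3 nodes {10, 35, 7}, right has 1 {14}.
    Root 35: left subtree has 1 node {10}, right has 1 {7}.
  Root 30: left subtree has 1 node {21}, right has 1 {32}.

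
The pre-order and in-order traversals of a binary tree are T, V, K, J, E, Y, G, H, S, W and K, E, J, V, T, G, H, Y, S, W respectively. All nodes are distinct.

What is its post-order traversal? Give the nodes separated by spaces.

E J K V H G W S Y T

The first element of pre-order is the root; it splits in-order into left and right subtrees.
Root T: left subtree has 4 nodes {K, E, J, V}, right has 5 {G, H, Y, S, W}.
  Root V: left subtree has 3 nodes {K, E, J}, right has 0 { }.
    Root K: left subtree has 0 nodes { }, right has 2 {E, J}.
      Root J: left subtree has 1 node {E}, right has 0 { }.
  Root Y: left subtree has 2 nodes {G, H}, right has 2 {S, W}.
    Root G: left subtree has 0 nodes { }, right has 1 {H}.
    Root S: left subtree has 0 nodes { }, right has 1 {W}.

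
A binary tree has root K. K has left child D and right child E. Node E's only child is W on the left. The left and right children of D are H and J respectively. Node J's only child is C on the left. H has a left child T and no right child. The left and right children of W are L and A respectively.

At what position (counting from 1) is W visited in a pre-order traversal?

Pre-order visits the node, then its left subtree, then its right subtree.
Visit K.
At K: go left to D.
  Visit D.
  At D: go left to H.
    Visit H.
    At H: go left to T.
      T is a leaf — visit T.
    At H: no right child.
  At D: go right to J.
    Visit J.
    At J: go left to C.
      C is a leaf — visit C.
    At J: no right child.
At K: go right to E.
  Visit E.
  At E: go left to W.
    Visit W.
    At W: go left to L.
      L is a leaf — visit L.
    At W: go right to A.
      A is a leaf — visit A.
  At E: no right child.
Full pre-order sequence: K, D, H, T, J, C, E, W, L, A.

8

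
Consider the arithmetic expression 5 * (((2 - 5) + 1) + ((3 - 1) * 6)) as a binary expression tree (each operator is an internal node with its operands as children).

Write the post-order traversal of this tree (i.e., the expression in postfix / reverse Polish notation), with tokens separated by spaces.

5 2 5 - 1 + 3 1 - 6 * + *

Post-order on an expression tree gives postfix notation: for each operator, emit left operand, right operand, then the operator.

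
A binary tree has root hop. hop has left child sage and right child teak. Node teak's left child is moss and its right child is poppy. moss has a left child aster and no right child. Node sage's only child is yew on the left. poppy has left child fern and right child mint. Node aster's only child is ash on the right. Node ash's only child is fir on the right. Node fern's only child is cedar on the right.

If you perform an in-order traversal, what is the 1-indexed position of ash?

In-order visits the left subtree, then the node, then the right subtree.
At hop: go left to sage.
  At sage: go left to yew.
    yew is a leaf — visit yew.
  Visit sage.
  At sage: no right child.
Visit hop.
At hop: go right to teak.
  At teak: go left to moss.
    At moss: go left to aster.
      At aster: no left child.
      Visit aster.
      At aster: go right to ash.
        At ash: no left child.
        Visit ash.
        At ash: go right to fir.
          fir is a leaf — visit fir.
    Visit moss.
    At moss: no right child.
  Visit teak.
  At teak: go right to poppy.
    At poppy: go left to fern.
      At fern: no left child.
      Visit fern.
      At fern: go right to cedar.
        cedar is a leaf — visit cedar.
    Visit poppy.
    At poppy: go right to mint.
      mint is a leaf — visit mint.
Full in-order sequence: yew, sage, hop, aster, ash, fir, moss, teak, fern, cedar, poppy, mint.

5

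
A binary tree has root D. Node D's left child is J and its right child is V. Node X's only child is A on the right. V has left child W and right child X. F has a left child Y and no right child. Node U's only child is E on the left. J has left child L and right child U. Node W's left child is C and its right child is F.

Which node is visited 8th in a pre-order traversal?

C

Pre-order visits the node, then its left subtree, then its right subtree.
Visit D.
At D: go left to J.
  Visit J.
  At J: go left to L.
    L is a leaf — visit L.
  At J: go right to U.
    Visit U.
    At U: go left to E.
      E is a leaf — visit E.
    At U: no right child.
At D: go right to V.
  Visit V.
  At V: go left to W.
    Visit W.
    At W: go left to C.
      C is a leaf — visit C.
    At W: go right to F.
      Visit F.
      At F: go left to Y.
        Y is a leaf — visit Y.
      At F: no right child.
  At V: go right to X.
    Visit X.
    At X: no left child.
    At X: go right to A.
      A is a leaf — visit A.
Full pre-order sequence: D, J, L, U, E, V, W, C, F, Y, X, A.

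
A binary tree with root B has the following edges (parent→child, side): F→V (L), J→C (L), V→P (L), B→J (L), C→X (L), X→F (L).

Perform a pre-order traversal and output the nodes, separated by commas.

B, J, C, X, F, V, P

Pre-order visits the node, then its left subtree, then its right subtree.
Visit B.
At B: go left to J.
  Visit J.
  At J: go left to C.
    Visit C.
    At C: go left to X.
      Visit X.
      At X: go left to F.
        Visit F.
        At F: go left to V.
          Visit V.
          At V: go left to P.
            P is a leaf — visit P.
          At V: no right child.
        At F: no right child.
      At X: no right child.
    At C: no right child.
  At J: no right child.
At B: no right child.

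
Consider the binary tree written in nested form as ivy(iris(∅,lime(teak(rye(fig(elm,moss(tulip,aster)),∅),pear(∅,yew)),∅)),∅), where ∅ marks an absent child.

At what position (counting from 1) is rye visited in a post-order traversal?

Post-order visits the left subtree, then the right subtree, then the node.
At ivy: go left to iris.
  At iris: no left child.
  At iris: go right to lime.
    At lime: go left to teak.
      At teak: go left to rye.
        At rye: go left to fig.
          At fig: go left to elm.
            elm is a leaf — visit elm.
          At fig: go right to moss.
            At moss: go left to tulip.
              tulip is a leaf — visit tulip.
            At moss: go right to aster.
              aster is a leaf — visit aster.
            Visit moss.
          Visit fig.
        At rye: no right child.
        Visit rye.
      At teak: go right to pear.
        At pear: no left child.
        At pear: go right to yew.
          yew is a leaf — visit yew.
        Visit pear.
      Visit teak.
    At lime: no right child.
    Visit lime.
  Visit iris.
At ivy: no right child.
Visit ivy.
Full post-order sequence: elm, tulip, aster, moss, fig, rye, yew, pear, teak, lime, iris, ivy.

6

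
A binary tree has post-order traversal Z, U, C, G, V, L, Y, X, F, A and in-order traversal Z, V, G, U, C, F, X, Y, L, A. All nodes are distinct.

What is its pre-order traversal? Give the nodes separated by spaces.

A F V Z G C U X Y L

The last element of post-order is the root; it splits in-order into left and right subtrees.
Root A: left subtree has 9 nodes {Z, V, G, U, C, F, X, Y, L}, right has 0 { }.
  Root F: left subtree has 5 nodes {Z, V, G, U, C}, right has 3 {X, Y, L}.
    Root V: left subtree has 1 node {Z}, right has 3 {G, U, C}.
      Root G: left subtree has 0 nodes { }, right has 2 {U, C}.
        Root C: left subtree has 1 node {U}, right has 0 { }.
    Root X: left subtree has 0 nodes { }, right has 2 {Y, L}.
      Root Y: left subtree has 0 nodes { }, right has 1 {L}.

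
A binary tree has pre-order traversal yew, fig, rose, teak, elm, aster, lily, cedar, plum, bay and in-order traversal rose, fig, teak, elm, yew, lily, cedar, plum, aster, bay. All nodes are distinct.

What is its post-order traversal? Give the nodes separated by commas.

The first element of pre-order is the root; it splits in-order into left and right subtrees.
Root yew: left subtree has 4 nodes {rose, fig, teak, elm}, right has 5 {lily, cedar, plum, aster, bay}.
  Root fig: left subtree has 1 node {rose}, right has 2 {teak, elm}.
    Root teak: left subtree has 0 nodes { }, right has 1 {elm}.
  Root aster: left subtree has 3 nodes {lily, cedar, plum}, right has 1 {bay}.
    Root lily: left subtree has 0 nodes { }, right has 2 {cedar, plum}.
      Root cedar: left subtree has 0 nodes { }, right has 1 {plum}.

rose, elm, teak, fig, plum, cedar, lily, bay, aster, yew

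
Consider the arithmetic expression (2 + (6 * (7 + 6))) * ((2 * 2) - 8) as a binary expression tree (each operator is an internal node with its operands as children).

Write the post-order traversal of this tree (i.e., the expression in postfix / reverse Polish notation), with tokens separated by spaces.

Post-order on an expression tree gives postfix notation: for each operator, emit left operand, right operand, then the operator.

2 6 7 6 + * + 2 2 * 8 - *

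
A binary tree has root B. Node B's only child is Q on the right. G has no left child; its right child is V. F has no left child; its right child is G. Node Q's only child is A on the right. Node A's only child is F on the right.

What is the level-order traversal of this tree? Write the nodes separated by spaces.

Level-order visits nodes level by level from the root, left to right within each level.
Level 0: B
Level 1: Q
Level 2: A
Level 3: F
Level 4: G
Level 5: V

B Q A F G V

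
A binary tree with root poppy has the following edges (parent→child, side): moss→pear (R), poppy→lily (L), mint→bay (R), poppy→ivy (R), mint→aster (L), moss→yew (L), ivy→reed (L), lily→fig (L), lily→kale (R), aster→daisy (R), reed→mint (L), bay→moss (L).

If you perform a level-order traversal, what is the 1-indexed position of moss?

11

Level-order visits nodes level by level from the root, left to right within each level.
Level 0: poppy
Level 1: lily, ivy
Level 2: fig, kale, reed
Level 3: mint
Level 4: aster, bay
Level 5: daisy, moss
Level 6: yew, pear
Full level-order sequence: poppy, lily, ivy, fig, kale, reed, mint, aster, bay, daisy, moss, yew, pear.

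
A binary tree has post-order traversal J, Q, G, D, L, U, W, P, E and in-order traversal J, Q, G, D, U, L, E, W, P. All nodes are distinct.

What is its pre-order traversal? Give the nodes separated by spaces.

E U D G Q J L P W

The last element of post-order is the root; it splits in-order into left and right subtrees.
Root E: left subtree has 6 nodes {J, Q, G, D, U, L}, right has 2 {W, P}.
  Root U: left subtree has 4 nodes {J, Q, G, D}, right has 1 {L}.
    Root D: left subtree has 3 nodes {J, Q, G}, right has 0 { }.
      Root G: left subtree has 2 nodes {J, Q}, right has 0 { }.
        Root Q: left subtree has 1 node {J}, right has 0 { }.
  Root P: left subtree has 1 node {W}, right has 0 { }.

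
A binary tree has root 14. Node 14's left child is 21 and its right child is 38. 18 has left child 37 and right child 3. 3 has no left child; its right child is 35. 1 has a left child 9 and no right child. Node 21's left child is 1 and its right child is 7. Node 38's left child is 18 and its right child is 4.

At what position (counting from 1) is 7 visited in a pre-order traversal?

5

Pre-order visits the node, then its left subtree, then its right subtree.
Visit 14.
At 14: go left to 21.
  Visit 21.
  At 21: go left to 1.
    Visit 1.
    At 1: go left to 9.
      9 is a leaf — visit 9.
    At 1: no right child.
  At 21: go right to 7.
    7 is a leaf — visit 7.
At 14: go right to 38.
  Visit 38.
  At 38: go left to 18.
    Visit 18.
    At 18: go left to 37.
      37 is a leaf — visit 37.
    At 18: go right to 3.
      Visit 3.
      At 3: no left child.
      At 3: go right to 35.
        35 is a leaf — visit 35.
  At 38: go right to 4.
    4 is a leaf — visit 4.
Full pre-order sequence: 14, 21, 1, 9, 7, 38, 18, 37, 3, 35, 4.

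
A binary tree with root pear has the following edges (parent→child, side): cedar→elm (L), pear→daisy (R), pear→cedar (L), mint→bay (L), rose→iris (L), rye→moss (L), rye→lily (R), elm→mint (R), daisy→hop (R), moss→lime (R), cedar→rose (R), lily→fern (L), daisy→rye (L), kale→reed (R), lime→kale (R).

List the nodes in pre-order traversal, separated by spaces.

pear cedar elm mint bay rose iris daisy rye moss lime kale reed lily fern hop

Pre-order visits the node, then its left subtree, then its right subtree.
Visit pear.
At pear: go left to cedar.
  Visit cedar.
  At cedar: go left to elm.
    Visit elm.
    At elm: no left child.
    At elm: go right to mint.
      Visit mint.
      At mint: go left to bay.
        bay is a leaf — visit bay.
      At mint: no right child.
  At cedar: go right to rose.
    Visit rose.
    At rose: go left to iris.
      iris is a leaf — visit iris.
    At rose: no right child.
At pear: go right to daisy.
  Visit daisy.
  At daisy: go left to rye.
    Visit rye.
    At rye: go left to moss.
      Visit moss.
      At moss: no left child.
      At moss: go right to lime.
        Visit lime.
        At lime: no left child.
        At lime: go right to kale.
          Visit kale.
          At kale: no left child.
          At kale: go right to reed.
            reed is a leaf — visit reed.
    At rye: go right to lily.
      Visit lily.
      At lily: go left to fern.
        fern is a leaf — visit fern.
      At lily: no right child.
  At daisy: go right to hop.
    hop is a leaf — visit hop.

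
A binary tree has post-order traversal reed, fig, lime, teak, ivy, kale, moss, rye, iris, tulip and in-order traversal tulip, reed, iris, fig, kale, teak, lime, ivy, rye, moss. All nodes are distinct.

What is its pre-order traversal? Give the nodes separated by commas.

tulip, iris, reed, rye, kale, fig, ivy, teak, lime, moss

The last element of post-order is the root; it splits in-order into left and right subtrees.
Root tulip: left subtree has 0 nodes { }, right has 9 {reed, iris, fig, kale, teak, lime, ivy, rye, moss}.
  Root iris: left subtree has 1 node {reed}, right has 7 {fig, kale, teak, lime, ivy, rye, moss}.
    Root rye: left subtree has 5 nodes {fig, kale, teak, lime, ivy}, right has 1 {moss}.
      Root kale: left subtree has 1 node {fig}, right has 3 {teak, lime, ivy}.
        Root ivy: left subtree has 2 nodes {teak, lime}, right has 0 { }.
          Root teak: left subtree has 0 nodes { }, right has 1 {lime}.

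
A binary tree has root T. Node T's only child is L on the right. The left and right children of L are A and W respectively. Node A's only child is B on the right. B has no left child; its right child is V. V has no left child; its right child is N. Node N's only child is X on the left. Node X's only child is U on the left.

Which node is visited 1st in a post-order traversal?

U

Post-order visits the left subtree, then the right subtree, then the node.
At T: no left child.
At T: go right to L.
  At L: go left to A.
    At A: no left child.
    At A: go right to B.
      At B: no left child.
      At B: go right to V.
        At V: no left child.
        At V: go right to N.
          At N: go left to X.
            At X: go left to U.
              U is a leaf — visit U.
            At X: no right child.
            Visit X.
          At N: no right child.
          Visit N.
        Visit V.
      Visit B.
    Visit A.
  At L: go right to W.
    W is a leaf — visit W.
  Visit L.
Visit T.
Full post-order sequence: U, X, N, V, B, A, W, L, T.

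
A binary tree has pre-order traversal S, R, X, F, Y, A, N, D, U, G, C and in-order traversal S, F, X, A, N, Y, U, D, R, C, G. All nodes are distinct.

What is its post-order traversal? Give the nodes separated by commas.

F, N, A, U, D, Y, X, C, G, R, S

The first element of pre-order is the root; it splits in-order into left and right subtrees.
Root S: left subtree has 0 nodes { }, right has 10 {F, X, A, N, Y, U, D, R, C, G}.
  Root R: left subtree has 7 nodes {F, X, A, N, Y, U, D}, right has 2 {C, G}.
    Root X: left subtree has 1 node {F}, right has 5 {A, N, Y, U, D}.
      Root Y: left subtree has 2 nodes {A, N}, right has 2 {U, D}.
        Root A: left subtree has 0 nodes { }, right has 1 {N}.
        Root D: left subtree has 1 node {U}, right has 0 { }.
    Root G: left subtree has 1 node {C}, right has 0 { }.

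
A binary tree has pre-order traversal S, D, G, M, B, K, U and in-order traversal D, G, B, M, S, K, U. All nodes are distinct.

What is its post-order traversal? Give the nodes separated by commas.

The first element of pre-order is the root; it splits in-order into left and right subtrees.
Root S: left subtree has 4 nodes {D, G, B, M}, right has 2 {K, U}.
  Root D: left subtree has 0 nodes { }, right has 3 {G, B, M}.
    Root G: left subtree has 0 nodes { }, right has 2 {B, M}.
      Root M: left subtree has 1 node {B}, right has 0 { }.
  Root K: left subtree has 0 nodes { }, right has 1 {U}.

B, M, G, D, U, K, S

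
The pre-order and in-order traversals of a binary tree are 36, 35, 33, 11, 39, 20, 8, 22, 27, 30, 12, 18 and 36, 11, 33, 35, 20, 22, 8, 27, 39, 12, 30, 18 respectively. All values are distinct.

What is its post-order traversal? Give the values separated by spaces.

The first element of pre-order is the root; it splits in-order into left and right subtrees.
Root 36: left subtree has 0 nodes { }, right has 11 {11, 33, 35, 20, 22, 8, 27, 39, 12, 30, 18}.
  Root 35: left subtree has 2 nodes {11, 33}, right has 8 {20, 22, 8, 27, 39, 12, 30, 18}.
    Root 33: left subtree has 1 node {11}, right has 0 { }.
    Root 39: left subtree has 4 nodes {20, 22, 8, 27}, right has 3 {12, 30, 18}.
      Root 20: left subtree has 0 nodes { }, right has 3 {22, 8, 27}.
        Root 8: left subtree has 1 node {22}, right has 1 {27}.
      Root 30: left subtree has 1 node {12}, right has 1 {18}.

11 33 22 27 8 20 12 18 30 39 35 36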